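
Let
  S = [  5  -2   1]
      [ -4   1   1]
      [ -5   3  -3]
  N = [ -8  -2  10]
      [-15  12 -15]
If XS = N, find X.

Since S sits to the right of X, X = NS⁻¹.
S has determinant -3; S⁻¹ = [[2, 1, 1], [17/3, 10/3, 3], [7/3, 5/3, 1]].
X = NS⁻¹ = [[-8, -2, 10], [-15, 12, -15]] · [[2, 1, 1], [17/3, 10/3, 3], [7/3, 5/3, 1]] = [[-4, 2, -4], [3, 0, 6]].

X = [[-4, 2, -4], [3, 0, 6]]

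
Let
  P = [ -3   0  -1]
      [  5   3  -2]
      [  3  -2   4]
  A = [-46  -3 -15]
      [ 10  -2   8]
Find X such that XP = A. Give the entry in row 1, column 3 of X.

P is on the right of X, so right-multiply by P⁻¹: X = AP⁻¹.
det P = -5, so P⁻¹ = [[-8/5, -2/5, -3/5], [26/5, 9/5, 11/5], [19/5, 6/5, 9/5]].
X = AP⁻¹ = [[-46, -3, -15], [10, -2, 8]] · [[-8/5, -2/5, -3/5], [26/5, 9/5, 11/5], [19/5, 6/5, 9/5]] = [[1, -5, -6], [4, 2, 4]].

-6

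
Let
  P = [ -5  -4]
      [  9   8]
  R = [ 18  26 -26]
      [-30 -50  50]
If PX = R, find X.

X = [[-6, -2, 2], [3, -4, 4]]

Left-multiplying both sides by P⁻¹ gives X = P⁻¹R.
det P = -4, so P⁻¹ = [[-2, -1], [9/4, 5/4]].
X = P⁻¹R = [[-2, -1], [9/4, 5/4]] · [[18, 26, -26], [-30, -50, 50]] = [[-6, -2, 2], [3, -4, 4]].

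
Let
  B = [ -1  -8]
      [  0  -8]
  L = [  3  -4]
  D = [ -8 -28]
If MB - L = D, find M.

M = [[5, -1]]

MB = D + L = [[-5, -32]].
B is on the right of M, so right-multiply by B⁻¹: M = (D + L)B⁻¹.
B has determinant 8; B⁻¹ = [[-1, 1], [0, -1/8]].
M = (D + L)B⁻¹ = [[5, -1]].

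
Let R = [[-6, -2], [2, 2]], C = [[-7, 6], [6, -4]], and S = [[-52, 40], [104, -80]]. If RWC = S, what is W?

W = [[1, -1], [-5, 5]]

Left-multiply by R⁻¹ and right-multiply by C⁻¹: W = R⁻¹SC⁻¹.
R has determinant -8; R⁻¹ = [[-1/4, -1/4], [1/4, 3/4]].
det C = -8; the adjugate gives C⁻¹ = [[1/2, 3/4], [3/4, 7/8]].
R⁻¹S = [[-13, 10], [65, -50]].
W = (R⁻¹S)C⁻¹ = [[1, -1], [-5, 5]].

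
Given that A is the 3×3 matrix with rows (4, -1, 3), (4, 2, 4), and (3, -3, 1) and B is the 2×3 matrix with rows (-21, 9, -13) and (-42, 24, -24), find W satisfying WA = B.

W = [[-2, -1, -3], [-6, 0, -6]]

A is on the right of W, so right-multiply by A⁻¹: W = BA⁻¹.
det A = -6; the adjugate gives A⁻¹ = [[-7/3, 4/3, 5/3], [-4/3, 5/6, 2/3], [3, -3/2, -2]].
W = BA⁻¹ = [[-21, 9, -13], [-42, 24, -24]] · [[-7/3, 4/3, 5/3], [-4/3, 5/6, 2/3], [3, -3/2, -2]] = [[-2, -1, -3], [-6, 0, -6]].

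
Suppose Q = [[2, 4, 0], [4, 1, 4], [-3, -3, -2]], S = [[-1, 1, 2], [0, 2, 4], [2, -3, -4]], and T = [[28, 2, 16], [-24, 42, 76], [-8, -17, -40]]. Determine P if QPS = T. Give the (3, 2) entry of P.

-2

Isolating P: multiply by Q⁻¹ from the left and S⁻¹ from the right, so P = Q⁻¹TS⁻¹.
Q has determinant 4; Q⁻¹ = [[5/2, 2, 4], [-1, -1, -2], [-9/4, -3/2, -7/2]].
det S = -4, so S⁻¹ = [[-1, 1/2, 0], [-2, 0, -1], [1, 1/4, 1/2]].
Q⁻¹T = [[-10, 21, 32], [12, -10, -12], [1, -8, -10]].
P = (Q⁻¹T)S⁻¹ = [[0, 3, -5], [-4, 3, 4], [5, -2, 3]].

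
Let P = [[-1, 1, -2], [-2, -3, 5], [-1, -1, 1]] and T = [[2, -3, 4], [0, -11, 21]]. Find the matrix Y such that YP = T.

Y = [[-3, -1, 3], [-4, 3, -2]]

P is on the right of Y, so right-multiply by P⁻¹: Y = TP⁻¹.
P has determinant -3; P⁻¹ = [[-2/3, -1/3, 1/3], [1, 1, -3], [1/3, 2/3, -5/3]].
Y = TP⁻¹ = [[2, -3, 4], [0, -11, 21]] · [[-2/3, -1/3, 1/3], [1, 1, -3], [1/3, 2/3, -5/3]] = [[-3, -1, 3], [-4, 3, -2]].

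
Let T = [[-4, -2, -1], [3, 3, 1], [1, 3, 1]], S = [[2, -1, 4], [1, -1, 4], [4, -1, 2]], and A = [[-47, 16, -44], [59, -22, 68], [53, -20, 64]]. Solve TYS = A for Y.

Y = [[-1, 1, 1], [5, 1, 1], [-5, -1, 4]]

Isolating Y: multiply by T⁻¹ from the left and S⁻¹ from the right, so Y = T⁻¹AS⁻¹.
T has determinant -2; T⁻¹ = [[0, 1/2, -1/2], [1, 3/2, -1/2], [-3, -5, 3]].
S has determinant 2; S⁻¹ = [[1, -1, 0], [7, -6, -2], [3/2, -1, -1/2]].
T⁻¹A = [[3, -1, 2], [15, -7, 26], [5, 2, -16]].
Y = (T⁻¹A)S⁻¹ = [[-1, 1, 1], [5, 1, 1], [-5, -1, 4]].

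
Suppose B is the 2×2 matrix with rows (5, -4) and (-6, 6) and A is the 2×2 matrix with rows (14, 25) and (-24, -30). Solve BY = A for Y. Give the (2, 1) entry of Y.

Left-multiplying both sides by B⁻¹ gives Y = B⁻¹A.
det B = 6, so B⁻¹ = [[1, 2/3], [1, 5/6]].
Y = B⁻¹A = [[1, 2/3], [1, 5/6]] · [[14, 25], [-24, -30]] = [[-2, 5], [-6, 0]].

-6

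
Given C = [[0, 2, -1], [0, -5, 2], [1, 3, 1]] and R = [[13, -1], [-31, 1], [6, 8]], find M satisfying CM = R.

M = [[-6, 2], [5, 1], [-3, 3]]

Left-multiplying both sides by C⁻¹ gives M = C⁻¹R.
det C = -1, so C⁻¹ = [[11, 5, 1], [-2, -1, 0], [-5, -2, 0]].
M = C⁻¹R = [[11, 5, 1], [-2, -1, 0], [-5, -2, 0]] · [[13, -1], [-31, 1], [6, 8]] = [[-6, 2], [5, 1], [-3, 3]].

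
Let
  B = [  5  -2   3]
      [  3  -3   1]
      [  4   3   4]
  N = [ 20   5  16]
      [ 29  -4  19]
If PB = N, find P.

P = [[-1, 3, 4], [-1, 6, 4]]

Right-multiplying both sides by B⁻¹ gives P = NB⁻¹.
B has determinant 4; B⁻¹ = [[-15/4, 17/4, 7/4], [-2, 2, 1], [21/4, -23/4, -9/4]].
P = NB⁻¹ = [[20, 5, 16], [29, -4, 19]] · [[-15/4, 17/4, 7/4], [-2, 2, 1], [21/4, -23/4, -9/4]] = [[-1, 3, 4], [-1, 6, 4]].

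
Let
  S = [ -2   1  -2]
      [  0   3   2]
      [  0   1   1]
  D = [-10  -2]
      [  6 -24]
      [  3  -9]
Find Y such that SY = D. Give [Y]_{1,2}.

Since S multiplies Y on the left, Y = S⁻¹D.
S has determinant -2; S⁻¹ = [[-1/2, 3/2, -4], [0, 1, -2], [0, -1, 3]].
Y = S⁻¹D = [[-1/2, 3/2, -4], [0, 1, -2], [0, -1, 3]] · [[-10, -2], [6, -24], [3, -9]] = [[2, 1], [0, -6], [3, -3]].

1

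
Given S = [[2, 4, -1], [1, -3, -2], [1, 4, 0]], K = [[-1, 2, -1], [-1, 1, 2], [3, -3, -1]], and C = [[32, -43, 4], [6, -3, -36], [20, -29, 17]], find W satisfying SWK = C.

W = [[-1, -5, 2], [-2, 3, 1], [1, 2, 1]]

Left-multiply by S⁻¹ and right-multiply by K⁻¹: W = S⁻¹CK⁻¹.
S has determinant 1; S⁻¹ = [[8, -4, -11], [-2, 1, 3], [7, -4, -10]].
det K = 5; the adjugate gives K⁻¹ = [[1, 1, 1], [1, 4/5, 3/5], [0, 3/5, 1/5]].
S⁻¹C = [[12, -13, -11], [2, -4, 7], [0, 1, 2]].
W = (S⁻¹C)K⁻¹ = [[-1, -5, 2], [-2, 3, 1], [1, 2, 1]].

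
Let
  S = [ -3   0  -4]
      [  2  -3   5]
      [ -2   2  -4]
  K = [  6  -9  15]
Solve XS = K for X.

Since S sits to the right of X, X = KS⁻¹.
S has determinant 2; S⁻¹ = [[1, -4, -6], [-1, 2, 7/2], [-1, 3, 9/2]].
X = KS⁻¹ = [[6, -9, 15]] · [[1, -4, -6], [-1, 2, 7/2], [-1, 3, 9/2]] = [[0, 3, 0]].

X = [[0, 3, 0]]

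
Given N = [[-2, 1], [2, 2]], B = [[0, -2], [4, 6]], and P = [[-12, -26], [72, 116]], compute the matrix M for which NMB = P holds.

Left-multiply by N⁻¹ and right-multiply by B⁻¹: M = N⁻¹PB⁻¹.
N has determinant -6; N⁻¹ = [[-1/3, 1/6], [1/3, 1/3]].
B has determinant 8; B⁻¹ = [[3/4, 1/4], [-1/2, 0]].
N⁻¹P = [[16, 28], [20, 30]].
M = (N⁻¹P)B⁻¹ = [[-2, 4], [0, 5]].

M = [[-2, 4], [0, 5]]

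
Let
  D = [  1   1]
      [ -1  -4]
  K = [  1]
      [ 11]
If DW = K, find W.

D is on the left of W, so left-multiply by D⁻¹: W = D⁻¹K.
D has determinant -3; D⁻¹ = [[4/3, 1/3], [-1/3, -1/3]].
W = D⁻¹K = [[4/3, 1/3], [-1/3, -1/3]] · [[1], [11]] = [[5], [-4]].

W = [[5], [-4]]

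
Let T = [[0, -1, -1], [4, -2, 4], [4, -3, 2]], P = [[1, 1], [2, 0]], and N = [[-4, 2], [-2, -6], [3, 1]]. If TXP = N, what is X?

Left-multiply by T⁻¹ and right-multiply by P⁻¹: X = T⁻¹NP⁻¹.
T has determinant -4; T⁻¹ = [[-2, -5/4, 3/2], [-2, -1, 1], [1, 1, -1]].
det P = -2; the adjugate gives P⁻¹ = [[0, 1/2], [1, -1/2]].
T⁻¹N = [[15, 5], [13, 3], [-9, -5]].
X = (T⁻¹N)P⁻¹ = [[5, 5], [3, 5], [-5, -2]].

X = [[5, 5], [3, 5], [-5, -2]]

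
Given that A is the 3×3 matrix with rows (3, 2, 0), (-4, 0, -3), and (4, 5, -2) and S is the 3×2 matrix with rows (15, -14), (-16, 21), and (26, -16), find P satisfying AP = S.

Left-multiplying both sides by A⁻¹ gives P = A⁻¹S.
det A = 5, so A⁻¹ = [[3, 4/5, -6/5], [-4, -6/5, 9/5], [-4, -7/5, 8/5]].
P = A⁻¹S = [[3, 4/5, -6/5], [-4, -6/5, 9/5], [-4, -7/5, 8/5]] · [[15, -14], [-16, 21], [26, -16]] = [[1, -6], [6, 2], [4, 1]].

P = [[1, -6], [6, 2], [4, 1]]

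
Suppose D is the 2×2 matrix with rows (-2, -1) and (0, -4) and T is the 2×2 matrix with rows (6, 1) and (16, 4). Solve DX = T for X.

D is on the left of X, so left-multiply by D⁻¹: X = D⁻¹T.
det D = 8; the adjugate gives D⁻¹ = [[-1/2, 1/8], [0, -1/4]].
X = D⁻¹T = [[-1/2, 1/8], [0, -1/4]] · [[6, 1], [16, 4]] = [[-1, 0], [-4, -1]].

X = [[-1, 0], [-4, -1]]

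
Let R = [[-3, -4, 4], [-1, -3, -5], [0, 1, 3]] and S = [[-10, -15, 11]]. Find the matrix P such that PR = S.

Right-multiplying both sides by R⁻¹ gives P = SR⁻¹.
R has determinant -4; R⁻¹ = [[1, -4, -8], [-3/4, 9/4, 19/4], [1/4, -3/4, -5/4]].
P = SR⁻¹ = [[-10, -15, 11]] · [[1, -4, -8], [-3/4, 9/4, 19/4], [1/4, -3/4, -5/4]] = [[4, -2, -5]].

P = [[4, -2, -5]]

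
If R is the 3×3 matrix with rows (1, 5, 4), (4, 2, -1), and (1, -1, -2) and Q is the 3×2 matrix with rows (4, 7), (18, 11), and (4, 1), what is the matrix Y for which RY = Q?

R is on the left of Y, so left-multiply by R⁻¹: Y = R⁻¹Q.
R has determinant 6; R⁻¹ = [[-5/6, 1, -13/6], [7/6, -1, 17/6], [-1, 1, -3]].
Y = R⁻¹Q = [[-5/6, 1, -13/6], [7/6, -1, 17/6], [-1, 1, -3]] · [[4, 7], [18, 11], [4, 1]] = [[6, 3], [-2, 0], [2, 1]].

Y = [[6, 3], [-2, 0], [2, 1]]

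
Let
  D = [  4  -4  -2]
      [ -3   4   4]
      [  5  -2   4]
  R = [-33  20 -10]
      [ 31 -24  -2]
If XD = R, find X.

X = [[3, 5, -6], [-1, -5, 4]]

D is on the right of X, so right-multiply by D⁻¹: X = RD⁻¹.
det D = -4, so D⁻¹ = [[-6, -5, 2], [-8, -13/2, 5/2], [7/2, 3, -1]].
X = RD⁻¹ = [[-33, 20, -10], [31, -24, -2]] · [[-6, -5, 2], [-8, -13/2, 5/2], [7/2, 3, -1]] = [[3, 5, -6], [-1, -5, 4]].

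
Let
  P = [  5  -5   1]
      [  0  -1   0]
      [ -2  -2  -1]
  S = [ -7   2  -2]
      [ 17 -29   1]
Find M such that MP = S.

P is on the right of M, so right-multiply by P⁻¹: M = SP⁻¹.
det P = 3, so P⁻¹ = [[1/3, -7/3, 1/3], [0, -1, 0], [-2/3, 20/3, -5/3]].
M = SP⁻¹ = [[-7, 2, -2], [17, -29, 1]] · [[1/3, -7/3, 1/3], [0, -1, 0], [-2/3, 20/3, -5/3]] = [[-1, 1, 1], [5, -4, 4]].

M = [[-1, 1, 1], [5, -4, 4]]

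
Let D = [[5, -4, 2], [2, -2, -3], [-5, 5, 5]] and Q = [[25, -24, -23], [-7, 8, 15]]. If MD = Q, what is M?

M = [[1, 5, -2], [1, -1, 2]]

D is on the right of M, so right-multiply by D⁻¹: M = QD⁻¹.
D has determinant 5; D⁻¹ = [[1, 6, 16/5], [1, 7, 19/5], [0, -1, -2/5]].
M = QD⁻¹ = [[25, -24, -23], [-7, 8, 15]] · [[1, 6, 16/5], [1, 7, 19/5], [0, -1, -2/5]] = [[1, 5, -2], [1, -1, 2]].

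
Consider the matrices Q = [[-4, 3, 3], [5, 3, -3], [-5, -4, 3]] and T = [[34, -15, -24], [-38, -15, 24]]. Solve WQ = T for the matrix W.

W = [[-6, 5, 3], [2, -3, 3]]

Q is on the right of W, so right-multiply by Q⁻¹: W = TQ⁻¹.
Q has determinant -3; Q⁻¹ = [[1, 7, 6], [0, -1, -1], [5/3, 31/3, 9]].
W = TQ⁻¹ = [[34, -15, -24], [-38, -15, 24]] · [[1, 7, 6], [0, -1, -1], [5/3, 31/3, 9]] = [[-6, 5, 3], [2, -3, 3]].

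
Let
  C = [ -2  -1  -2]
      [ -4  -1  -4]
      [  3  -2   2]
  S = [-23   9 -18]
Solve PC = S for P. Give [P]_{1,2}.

Right-multiplying both sides by C⁻¹ gives P = SC⁻¹.
det C = 2, so C⁻¹ = [[-5, 3, 1], [-2, 1, 0], [11/2, -7/2, -1]].
P = SC⁻¹ = [[-23, 9, -18]] · [[-5, 3, 1], [-2, 1, 0], [11/2, -7/2, -1]] = [[-2, 3, -5]].

3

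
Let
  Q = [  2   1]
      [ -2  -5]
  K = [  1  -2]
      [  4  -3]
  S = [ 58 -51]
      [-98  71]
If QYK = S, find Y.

Y = Q⁻¹SK⁻¹ (apply Q⁻¹ on the left and K⁻¹ on the right).
Q has determinant -8; Q⁻¹ = [[5/8, 1/8], [-1/4, -1/4]].
det K = 5, so K⁻¹ = [[-3/5, 2/5], [-4/5, 1/5]].
Q⁻¹S = [[24, -23], [10, -5]].
Y = (Q⁻¹S)K⁻¹ = [[4, 5], [-2, 3]].

Y = [[4, 5], [-2, 3]]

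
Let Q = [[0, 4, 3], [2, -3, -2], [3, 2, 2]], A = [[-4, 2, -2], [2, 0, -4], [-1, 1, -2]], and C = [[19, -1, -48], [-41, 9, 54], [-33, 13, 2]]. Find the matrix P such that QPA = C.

Isolating P: multiply by Q⁻¹ from the left and A⁻¹ from the right, so P = Q⁻¹CA⁻¹.
Q has determinant -1; Q⁻¹ = [[2, 2, -1], [10, 9, -6], [-13, -12, 8]].
det A = -4, so A⁻¹ = [[-1, -1/2, 2], [-2, -3/2, 5], [-1/2, -1/2, 1]].
Q⁻¹C = [[-11, 3, 10], [19, -7, -6], [-19, 9, -8]].
P = (Q⁻¹C)A⁻¹ = [[0, -4, 3], [-2, 4, -3], [5, 0, -1]].

P = [[0, -4, 3], [-2, 4, -3], [5, 0, -1]]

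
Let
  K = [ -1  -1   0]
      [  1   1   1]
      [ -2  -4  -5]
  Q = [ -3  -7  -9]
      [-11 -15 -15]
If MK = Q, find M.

K is on the right of M, so right-multiply by K⁻¹: M = QK⁻¹.
det K = -2; the adjugate gives K⁻¹ = [[1/2, 5/2, 1/2], [-3/2, -5/2, -1/2], [1, 1, 0]].
M = QK⁻¹ = [[-3, -7, -9], [-11, -15, -15]] · [[1/2, 5/2, 1/2], [-3/2, -5/2, -1/2], [1, 1, 0]] = [[0, 1, 2], [2, -5, 2]].

M = [[0, 1, 2], [2, -5, 2]]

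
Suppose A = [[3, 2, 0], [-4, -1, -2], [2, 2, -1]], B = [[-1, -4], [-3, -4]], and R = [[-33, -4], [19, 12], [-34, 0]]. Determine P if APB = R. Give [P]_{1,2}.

Left-multiply by A⁻¹ and right-multiply by B⁻¹: P = A⁻¹RB⁻¹.
det A = -1; the adjugate gives A⁻¹ = [[-5, -2, 4], [8, 3, -6], [6, 2, -5]].
B has determinant -8; B⁻¹ = [[1/2, -1/2], [-3/8, 1/8]].
A⁻¹R = [[-9, -4], [-3, 4], [10, 0]].
P = (A⁻¹R)B⁻¹ = [[-3, 4], [-3, 2], [5, -5]].

4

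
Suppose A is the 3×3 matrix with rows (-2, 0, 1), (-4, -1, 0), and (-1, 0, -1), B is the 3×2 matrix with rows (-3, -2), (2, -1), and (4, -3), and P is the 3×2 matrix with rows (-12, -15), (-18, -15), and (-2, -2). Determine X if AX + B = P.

X = [[5, 4], [0, -2], [1, -5]]

AX = P − B = [[-9, -13], [-20, -14], [-6, 1]].
A is on the left of X, so left-multiply by A⁻¹: X = A⁻¹(P − B).
A has determinant -3; A⁻¹ = [[-1/3, 0, -1/3], [4/3, -1, 4/3], [1/3, 0, -2/3]].
X = A⁻¹(P − B) = [[5, 4], [0, -2], [1, -5]].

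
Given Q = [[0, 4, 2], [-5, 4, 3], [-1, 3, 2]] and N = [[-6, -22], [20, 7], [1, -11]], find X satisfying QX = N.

X = [[-5, -6], [-2, -5], [1, -1]]

Q is on the left of X, so left-multiply by Q⁻¹: X = Q⁻¹N.
Q has determinant 6; Q⁻¹ = [[-1/6, -1/3, 2/3], [7/6, 1/3, -5/3], [-11/6, -2/3, 10/3]].
X = Q⁻¹N = [[-1/6, -1/3, 2/3], [7/6, 1/3, -5/3], [-11/6, -2/3, 10/3]] · [[-6, -22], [20, 7], [1, -11]] = [[-5, -6], [-2, -5], [1, -1]].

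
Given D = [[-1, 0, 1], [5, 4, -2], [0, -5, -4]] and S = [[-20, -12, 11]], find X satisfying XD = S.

X = [[5, -3, 0]]

Since D sits to the right of X, X = SD⁻¹.
det D = 1, so D⁻¹ = [[-26, -5, -4], [20, 4, 3], [-25, -5, -4]].
X = SD⁻¹ = [[-20, -12, 11]] · [[-26, -5, -4], [20, 4, 3], [-25, -5, -4]] = [[5, -3, 0]].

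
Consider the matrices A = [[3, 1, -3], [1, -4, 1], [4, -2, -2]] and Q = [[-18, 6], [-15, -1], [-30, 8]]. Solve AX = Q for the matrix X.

A is on the left of X, so left-multiply by A⁻¹: X = A⁻¹Q.
det A = -6; the adjugate gives A⁻¹ = [[-5/3, -4/3, 11/6], [-1, -1, 1], [-7/3, -5/3, 13/6]].
X = A⁻¹Q = [[-5/3, -4/3, 11/6], [-1, -1, 1], [-7/3, -5/3, 13/6]] · [[-18, 6], [-15, -1], [-30, 8]] = [[-5, 6], [3, 3], [2, 5]].

X = [[-5, 6], [3, 3], [2, 5]]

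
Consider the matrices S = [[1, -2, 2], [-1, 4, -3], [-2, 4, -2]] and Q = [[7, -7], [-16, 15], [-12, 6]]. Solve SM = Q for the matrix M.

Since S multiplies M on the left, M = S⁻¹Q.
S has determinant 4; S⁻¹ = [[1, 1, -1/2], [1, 1/2, 1/4], [1, 0, 1/2]].
M = S⁻¹Q = [[1, 1, -1/2], [1, 1/2, 1/4], [1, 0, 1/2]] · [[7, -7], [-16, 15], [-12, 6]] = [[-3, 5], [-4, 2], [1, -4]].

M = [[-3, 5], [-4, 2], [1, -4]]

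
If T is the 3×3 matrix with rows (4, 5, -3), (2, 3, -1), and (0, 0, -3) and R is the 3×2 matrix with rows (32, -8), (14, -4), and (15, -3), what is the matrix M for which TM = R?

Left-multiplying both sides by T⁻¹ gives M = T⁻¹R.
det T = -6; the adjugate gives T⁻¹ = [[3/2, -5/2, -2/3], [-1, 2, 1/3], [0, 0, -1/3]].
M = T⁻¹R = [[3/2, -5/2, -2/3], [-1, 2, 1/3], [0, 0, -1/3]] · [[32, -8], [14, -4], [15, -3]] = [[3, 0], [1, -1], [-5, 1]].

M = [[3, 0], [1, -1], [-5, 1]]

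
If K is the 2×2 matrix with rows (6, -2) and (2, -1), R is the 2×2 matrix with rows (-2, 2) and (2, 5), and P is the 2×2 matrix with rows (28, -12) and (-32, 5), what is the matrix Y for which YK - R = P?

Y = [[3, 4], [-5, 0]]

YK = P + R = [[26, -10], [-30, 10]].
Right-multiplying both sides by K⁻¹ gives Y = (P + R)K⁻¹.
det K = -2, so K⁻¹ = [[1/2, -1], [1, -3]].
Y = (P + R)K⁻¹ = [[3, 4], [-5, 0]].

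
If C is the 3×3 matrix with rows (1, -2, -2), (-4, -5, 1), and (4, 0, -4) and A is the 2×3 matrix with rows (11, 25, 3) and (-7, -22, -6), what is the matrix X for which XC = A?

Since C sits to the right of X, X = AC⁻¹.
C has determinant 4; C⁻¹ = [[5, -2, -3], [-3, 1, 7/4], [5, -2, -13/4]].
X = AC⁻¹ = [[11, 25, 3], [-7, -22, -6]] · [[5, -2, -3], [-3, 1, 7/4], [5, -2, -13/4]] = [[-5, -3, 1], [1, 4, 2]].

X = [[-5, -3, 1], [1, 4, 2]]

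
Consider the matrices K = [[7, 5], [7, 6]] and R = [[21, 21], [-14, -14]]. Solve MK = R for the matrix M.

M = [[-3, 6], [2, -4]]

Right-multiplying both sides by K⁻¹ gives M = RK⁻¹.
K has determinant 7; K⁻¹ = [[6/7, -5/7], [-1, 1]].
M = RK⁻¹ = [[21, 21], [-14, -14]] · [[6/7, -5/7], [-1, 1]] = [[-3, 6], [2, -4]].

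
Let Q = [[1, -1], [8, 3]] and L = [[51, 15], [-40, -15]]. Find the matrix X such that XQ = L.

Right-multiplying both sides by Q⁻¹ gives X = LQ⁻¹.
det Q = 11, so Q⁻¹ = [[3/11, 1/11], [-8/11, 1/11]].
X = LQ⁻¹ = [[51, 15], [-40, -15]] · [[3/11, 1/11], [-8/11, 1/11]] = [[3, 6], [0, -5]].

X = [[3, 6], [0, -5]]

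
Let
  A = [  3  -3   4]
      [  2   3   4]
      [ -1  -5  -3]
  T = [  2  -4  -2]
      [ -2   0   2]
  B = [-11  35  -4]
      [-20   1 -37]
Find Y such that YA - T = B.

Y = [[-5, 2, -2], [-5, -3, 1]]

YA = B + T = [[-9, 31, -6], [-22, 1, -35]].
Since A sits to the right of Y, Y = (B + T)A⁻¹.
det A = -1; the adjugate gives A⁻¹ = [[-11, 29, 24], [-2, 5, 4], [7, -18, -15]].
Y = (B + T)A⁻¹ = [[-5, 2, -2], [-5, -3, 1]].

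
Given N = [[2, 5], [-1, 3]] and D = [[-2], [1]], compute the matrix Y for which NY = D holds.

Since N multiplies Y on the left, Y = N⁻¹D.
N has determinant 11; N⁻¹ = [[3/11, -5/11], [1/11, 2/11]].
Y = N⁻¹D = [[3/11, -5/11], [1/11, 2/11]] · [[-2], [1]] = [[-1], [0]].

Y = [[-1], [0]]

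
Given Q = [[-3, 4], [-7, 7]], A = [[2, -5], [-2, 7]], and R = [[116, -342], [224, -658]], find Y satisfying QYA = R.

Y = [[-4, 2], [5, -5]]

Y = Q⁻¹RA⁻¹ (apply Q⁻¹ on the left and A⁻¹ on the right).
det Q = 7, so Q⁻¹ = [[1, -4/7], [1, -3/7]].
det A = 4; the adjugate gives A⁻¹ = [[7/4, 5/4], [1/2, 1/2]].
Q⁻¹R = [[-12, 34], [20, -60]].
Y = (Q⁻¹R)A⁻¹ = [[-4, 2], [5, -5]].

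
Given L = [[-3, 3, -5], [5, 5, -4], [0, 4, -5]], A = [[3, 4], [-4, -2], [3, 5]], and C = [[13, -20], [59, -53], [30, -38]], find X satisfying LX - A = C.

LX = C + A = [[16, -16], [55, -55], [33, -33]].
Since L multiplies X on the left, X = L⁻¹(C + A).
det L = 2; the adjugate gives L⁻¹ = [[-9/2, -5/2, 13/2], [25/2, 15/2, -37/2], [10, 6, -15]].
X = L⁻¹(C + A) = [[5, -5], [2, -2], [-5, 5]].

X = [[5, -5], [2, -2], [-5, 5]]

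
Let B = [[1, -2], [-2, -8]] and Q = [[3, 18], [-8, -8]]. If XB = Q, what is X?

X = [[-1, -2], [-4, 2]]

Right-multiplying both sides by B⁻¹ gives X = QB⁻¹.
B has determinant -12; B⁻¹ = [[2/3, -1/6], [-1/6, -1/12]].
X = QB⁻¹ = [[3, 18], [-8, -8]] · [[2/3, -1/6], [-1/6, -1/12]] = [[-1, -2], [-4, 2]].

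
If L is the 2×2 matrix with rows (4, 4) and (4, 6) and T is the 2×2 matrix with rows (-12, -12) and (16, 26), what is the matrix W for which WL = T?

L is on the right of W, so right-multiply by L⁻¹: W = TL⁻¹.
L has determinant 8; L⁻¹ = [[3/4, -1/2], [-1/2, 1/2]].
W = TL⁻¹ = [[-12, -12], [16, 26]] · [[3/4, -1/2], [-1/2, 1/2]] = [[-3, 0], [-1, 5]].

W = [[-3, 0], [-1, 5]]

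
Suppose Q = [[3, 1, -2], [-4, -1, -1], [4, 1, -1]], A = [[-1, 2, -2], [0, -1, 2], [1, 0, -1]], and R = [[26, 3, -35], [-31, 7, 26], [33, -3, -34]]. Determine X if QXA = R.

X = [[-3, -2, 5], [4, -3, 4], [-1, 0, -2]]

X = Q⁻¹RA⁻¹ (apply Q⁻¹ on the left and A⁻¹ on the right).
det Q = -2, so Q⁻¹ = [[-1, 1/2, 3/2], [4, -5/2, -11/2], [0, -1/2, -1/2]].
det A = 1; the adjugate gives A⁻¹ = [[1, 2, 2], [2, 3, 2], [1, 2, 1]].
Q⁻¹R = [[8, -4, -3], [0, 11, -18], [-1, -2, 4]].
X = (Q⁻¹R)A⁻¹ = [[-3, -2, 5], [4, -3, 4], [-1, 0, -2]].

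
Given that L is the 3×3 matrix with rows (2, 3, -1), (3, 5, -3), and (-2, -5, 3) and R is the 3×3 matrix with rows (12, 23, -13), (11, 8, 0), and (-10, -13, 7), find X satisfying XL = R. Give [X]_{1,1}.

L is on the right of X, so right-multiply by L⁻¹: X = RL⁻¹.
det L = -4, so L⁻¹ = [[0, 1, 1], [3/4, -1, -3/4], [5/4, -1, -1/4]].
X = RL⁻¹ = [[12, 23, -13], [11, 8, 0], [-10, -13, 7]] · [[0, 1, 1], [3/4, -1, -3/4], [5/4, -1, -1/4]] = [[1, 2, -2], [6, 3, 5], [-1, -4, -2]].

1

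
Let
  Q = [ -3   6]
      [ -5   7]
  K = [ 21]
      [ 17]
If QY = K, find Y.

Left-multiplying both sides by Q⁻¹ gives Y = Q⁻¹K.
det Q = 9; the adjugate gives Q⁻¹ = [[7/9, -2/3], [5/9, -1/3]].
Y = Q⁻¹K = [[7/9, -2/3], [5/9, -1/3]] · [[21], [17]] = [[5], [6]].

Y = [[5], [6]]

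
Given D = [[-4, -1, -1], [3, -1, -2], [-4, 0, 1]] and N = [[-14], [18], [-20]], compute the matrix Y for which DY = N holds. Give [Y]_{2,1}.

D is on the left of Y, so left-multiply by D⁻¹: Y = D⁻¹N.
det D = 3, so D⁻¹ = [[-1/3, 1/3, 1/3], [5/3, -8/3, -11/3], [-4/3, 4/3, 7/3]].
Y = D⁻¹N = [[-1/3, 1/3, 1/3], [5/3, -8/3, -11/3], [-4/3, 4/3, 7/3]] · [[-14], [18], [-20]] = [[4], [2], [-4]].

2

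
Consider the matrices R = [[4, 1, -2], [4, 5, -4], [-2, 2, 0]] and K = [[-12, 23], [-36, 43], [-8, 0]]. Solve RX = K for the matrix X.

R is on the left of X, so left-multiply by R⁻¹: X = R⁻¹K.
R has determinant 4; R⁻¹ = [[2, -1, 3/2], [2, -1, 2], [9/2, -5/2, 4]].
X = R⁻¹K = [[2, -1, 3/2], [2, -1, 2], [9/2, -5/2, 4]] · [[-12, 23], [-36, 43], [-8, 0]] = [[0, 3], [-4, 3], [4, -4]].

X = [[0, 3], [-4, 3], [4, -4]]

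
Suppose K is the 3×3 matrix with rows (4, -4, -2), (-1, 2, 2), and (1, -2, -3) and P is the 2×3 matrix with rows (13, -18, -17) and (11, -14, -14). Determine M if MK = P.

Right-multiplying both sides by K⁻¹ gives M = PK⁻¹.
det K = -4, so K⁻¹ = [[1/2, 2, 1], [1/4, 5/2, 3/2], [0, -1, -1]].
M = PK⁻¹ = [[13, -18, -17], [11, -14, -14]] · [[1/2, 2, 1], [1/4, 5/2, 3/2], [0, -1, -1]] = [[2, -2, 3], [2, 1, 4]].

M = [[2, -2, 3], [2, 1, 4]]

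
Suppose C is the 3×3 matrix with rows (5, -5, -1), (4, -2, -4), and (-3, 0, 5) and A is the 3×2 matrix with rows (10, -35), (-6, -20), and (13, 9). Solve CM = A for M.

M = [[4, -3], [1, 4], [5, 0]]

Since C multiplies M on the left, M = C⁻¹A.
det C = -4; the adjugate gives C⁻¹ = [[5/2, -25/4, -9/2], [2, -11/2, -4], [3/2, -15/4, -5/2]].
M = C⁻¹A = [[5/2, -25/4, -9/2], [2, -11/2, -4], [3/2, -15/4, -5/2]] · [[10, -35], [-6, -20], [13, 9]] = [[4, -3], [1, 4], [5, 0]].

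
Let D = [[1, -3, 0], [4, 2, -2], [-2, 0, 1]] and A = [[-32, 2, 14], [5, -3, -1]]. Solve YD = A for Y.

Since D sits to the right of Y, Y = AD⁻¹.
det D = 2, so D⁻¹ = [[1, 3/2, 3], [0, 1/2, 1], [2, 3, 7]].
Y = AD⁻¹ = [[-32, 2, 14], [5, -3, -1]] · [[1, 3/2, 3], [0, 1/2, 1], [2, 3, 7]] = [[-4, -5, 4], [3, 3, 5]].

Y = [[-4, -5, 4], [3, 3, 5]]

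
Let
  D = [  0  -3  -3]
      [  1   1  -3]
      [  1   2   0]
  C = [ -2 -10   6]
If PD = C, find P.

P = [[4, -6, 4]]

Right-multiplying both sides by D⁻¹ gives P = CD⁻¹.
det D = 6, so D⁻¹ = [[1, -1, 2], [-1/2, 1/2, -1/2], [1/6, -1/2, 1/2]].
P = CD⁻¹ = [[-2, -10, 6]] · [[1, -1, 2], [-1/2, 1/2, -1/2], [1/6, -1/2, 1/2]] = [[4, -6, 4]].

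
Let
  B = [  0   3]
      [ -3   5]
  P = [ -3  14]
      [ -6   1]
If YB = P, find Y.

Right-multiplying both sides by B⁻¹ gives Y = PB⁻¹.
B has determinant 9; B⁻¹ = [[5/9, -1/3], [1/3, 0]].
Y = PB⁻¹ = [[-3, 14], [-6, 1]] · [[5/9, -1/3], [1/3, 0]] = [[3, 1], [-3, 2]].

Y = [[3, 1], [-3, 2]]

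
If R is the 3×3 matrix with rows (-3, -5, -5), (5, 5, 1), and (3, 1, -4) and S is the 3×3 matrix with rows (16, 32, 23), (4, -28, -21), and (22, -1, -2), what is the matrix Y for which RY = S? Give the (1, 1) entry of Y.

-2

Since R multiplies Y on the left, Y = R⁻¹S.
det R = -2; the adjugate gives R⁻¹ = [[21/2, 25/2, -10], [-23/2, -27/2, 11], [5, 6, -5]].
Y = R⁻¹S = [[21/2, 25/2, -10], [-23/2, -27/2, 11], [5, 6, -5]] · [[16, 32, 23], [4, -28, -21], [22, -1, -2]] = [[-2, -4, -1], [4, -1, -3], [-6, -3, -1]].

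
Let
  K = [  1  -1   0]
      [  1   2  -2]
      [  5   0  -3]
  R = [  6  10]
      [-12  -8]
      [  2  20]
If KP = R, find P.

P = [[4, 4], [-2, -6], [6, 0]]

Left-multiplying both sides by K⁻¹ gives P = K⁻¹R.
det K = 1; the adjugate gives K⁻¹ = [[-6, -3, 2], [-7, -3, 2], [-10, -5, 3]].
P = K⁻¹R = [[-6, -3, 2], [-7, -3, 2], [-10, -5, 3]] · [[6, 10], [-12, -8], [2, 20]] = [[4, 4], [-2, -6], [6, 0]].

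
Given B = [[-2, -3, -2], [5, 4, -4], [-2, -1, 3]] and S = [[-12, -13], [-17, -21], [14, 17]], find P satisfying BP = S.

P = [[3, -5], [-2, 5], [6, 4]]

Since B multiplies P on the left, P = B⁻¹S.
det B = -1; the adjugate gives B⁻¹ = [[-8, -11, -20], [7, 10, 18], [-3, -4, -7]].
P = B⁻¹S = [[-8, -11, -20], [7, 10, 18], [-3, -4, -7]] · [[-12, -13], [-17, -21], [14, 17]] = [[3, -5], [-2, 5], [6, 4]].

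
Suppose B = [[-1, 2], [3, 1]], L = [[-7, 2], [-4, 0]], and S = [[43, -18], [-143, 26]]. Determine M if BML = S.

M = [[5, 3], [-2, 4]]

Left-multiply by B⁻¹ and right-multiply by L⁻¹: M = B⁻¹SL⁻¹.
det B = -7, so B⁻¹ = [[-1/7, 2/7], [3/7, 1/7]].
L has determinant 8; L⁻¹ = [[0, -1/4], [1/2, -7/8]].
B⁻¹S = [[-47, 10], [-2, -4]].
M = (B⁻¹S)L⁻¹ = [[5, 3], [-2, 4]].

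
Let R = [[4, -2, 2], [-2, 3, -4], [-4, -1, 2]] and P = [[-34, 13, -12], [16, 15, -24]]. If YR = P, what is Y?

Y = [[-6, 1, 2], [1, 4, -5]]

Since R sits to the right of Y, Y = PR⁻¹.
det R = -4; the adjugate gives R⁻¹ = [[-1/2, -1/2, -1/2], [-5, -4, -3], [-7/2, -3, -2]].
Y = PR⁻¹ = [[-34, 13, -12], [16, 15, -24]] · [[-1/2, -1/2, -1/2], [-5, -4, -3], [-7/2, -3, -2]] = [[-6, 1, 2], [1, 4, -5]].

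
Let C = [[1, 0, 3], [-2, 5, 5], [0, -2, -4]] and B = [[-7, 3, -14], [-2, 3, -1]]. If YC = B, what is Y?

Right-multiplying both sides by C⁻¹ gives Y = BC⁻¹.
det C = 2; the adjugate gives C⁻¹ = [[-5, -3, -15/2], [-4, -2, -11/2], [2, 1, 5/2]].
Y = BC⁻¹ = [[-7, 3, -14], [-2, 3, -1]] · [[-5, -3, -15/2], [-4, -2, -11/2], [2, 1, 5/2]] = [[-5, 1, 1], [-4, -1, -4]].

Y = [[-5, 1, 1], [-4, -1, -4]]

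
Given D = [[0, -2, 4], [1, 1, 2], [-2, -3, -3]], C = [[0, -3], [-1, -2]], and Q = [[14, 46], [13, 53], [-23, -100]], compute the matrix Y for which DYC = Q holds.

Y = [[0, -4], [-3, -1], [-3, -4]]

Isolating Y: multiply by D⁻¹ from the left and C⁻¹ from the right, so Y = D⁻¹QC⁻¹.
det D = -2; the adjugate gives D⁻¹ = [[-3/2, 9, 4], [1/2, -4, -2], [1/2, -2, -1]].
det C = -3, so C⁻¹ = [[2/3, -1], [-1/3, 0]].
D⁻¹Q = [[4, 8], [1, 11], [4, 17]].
Y = (D⁻¹Q)C⁻¹ = [[0, -4], [-3, -1], [-3, -4]].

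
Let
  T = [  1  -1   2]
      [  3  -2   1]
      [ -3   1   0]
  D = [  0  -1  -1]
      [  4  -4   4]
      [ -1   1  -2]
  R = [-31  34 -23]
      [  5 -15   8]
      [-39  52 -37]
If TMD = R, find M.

M = [[4, 4, -3], [-1, 5, 2], [-4, -4, 0]]

M = T⁻¹RD⁻¹ (apply T⁻¹ on the left and D⁻¹ on the right).
det T = -4, so T⁻¹ = [[1/4, -1/2, -3/4], [3/4, -3/2, -5/4], [3/4, -1/2, -1/4]].
det D = -4; the adjugate gives D⁻¹ = [[-1, 3/4, 2], [-1, 1/4, 1], [0, -1/4, -1]].
T⁻¹R = [[19, -23, 18], [18, -17, 17], [-16, 20, -12]].
M = (T⁻¹R)D⁻¹ = [[4, 4, -3], [-1, 5, 2], [-4, -4, 0]].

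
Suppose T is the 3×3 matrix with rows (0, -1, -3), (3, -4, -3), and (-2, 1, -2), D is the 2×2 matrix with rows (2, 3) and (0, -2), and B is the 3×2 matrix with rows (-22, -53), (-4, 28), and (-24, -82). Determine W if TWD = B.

W = [[-1, -4], [-4, 5], [5, -5]]

W = T⁻¹BD⁻¹ (apply T⁻¹ on the left and D⁻¹ on the right).
T has determinant 3; T⁻¹ = [[11/3, -5/3, -3], [4, -2, -3], [-5/3, 2/3, 1]].
det D = -4, so D⁻¹ = [[1/2, 3/4], [0, -1/2]].
T⁻¹B = [[-2, 5], [-8, -22], [10, 25]].
W = (T⁻¹B)D⁻¹ = [[-1, -4], [-4, 5], [5, -5]].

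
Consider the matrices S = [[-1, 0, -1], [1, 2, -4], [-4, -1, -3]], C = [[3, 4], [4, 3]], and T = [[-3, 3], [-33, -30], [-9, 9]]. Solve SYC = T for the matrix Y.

Isolating Y: multiply by S⁻¹ from the left and C⁻¹ from the right, so Y = S⁻¹TC⁻¹.
det S = 3, so S⁻¹ = [[-10/3, 1/3, 2/3], [19/3, -1/3, -5/3], [7/3, -1/3, -2/3]].
det C = -7; the adjugate gives C⁻¹ = [[-3/7, 4/7], [4/7, -3/7]].
S⁻¹T = [[-7, -14], [7, 14], [10, 11]].
Y = (S⁻¹T)C⁻¹ = [[-5, 2], [5, -2], [2, 1]].

Y = [[-5, 2], [5, -2], [2, 1]]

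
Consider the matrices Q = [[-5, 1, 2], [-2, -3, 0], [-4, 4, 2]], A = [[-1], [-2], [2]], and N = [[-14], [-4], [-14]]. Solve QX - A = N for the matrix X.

QX = N + A = [[-15], [-6], [-12]].
Since Q multiplies X on the left, X = Q⁻¹(N + A).
Q has determinant -6; Q⁻¹ = [[1, -1, -1], [-2/3, 1/3, 2/3], [10/3, -8/3, -17/6]].
X = Q⁻¹(N + A) = [[3], [0], [0]].

X = [[3], [0], [0]]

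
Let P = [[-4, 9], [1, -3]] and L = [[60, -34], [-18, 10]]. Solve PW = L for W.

W = [[-6, 4], [4, -2]]

Left-multiplying both sides by P⁻¹ gives W = P⁻¹L.
det P = 3, so P⁻¹ = [[-1, -3], [-1/3, -4/3]].
W = P⁻¹L = [[-1, -3], [-1/3, -4/3]] · [[60, -34], [-18, 10]] = [[-6, 4], [4, -2]].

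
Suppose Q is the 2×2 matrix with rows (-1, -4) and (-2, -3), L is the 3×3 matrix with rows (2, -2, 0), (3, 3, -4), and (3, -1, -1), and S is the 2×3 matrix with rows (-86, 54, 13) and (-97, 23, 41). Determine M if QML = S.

M = [[-2, 5, 5], [3, -2, 5]]

M = Q⁻¹SL⁻¹ (apply Q⁻¹ on the left and L⁻¹ on the right).
Q has determinant -5; Q⁻¹ = [[3/5, -4/5], [-2/5, 1/5]].
L has determinant 4; L⁻¹ = [[-7/4, -1/2, 2], [-9/4, -1/2, 2], [-3, -1, 3]].
Q⁻¹S = [[26, 14, -25], [15, -17, 3]].
M = (Q⁻¹S)L⁻¹ = [[-2, 5, 5], [3, -2, 5]].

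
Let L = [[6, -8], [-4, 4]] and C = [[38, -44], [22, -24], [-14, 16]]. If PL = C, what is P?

P = [[3, -5], [1, -4], [-1, 2]]

L is on the right of P, so right-multiply by L⁻¹: P = CL⁻¹.
L has determinant -8; L⁻¹ = [[-1/2, -1], [-1/2, -3/4]].
P = CL⁻¹ = [[38, -44], [22, -24], [-14, 16]] · [[-1/2, -1], [-1/2, -3/4]] = [[3, -5], [1, -4], [-1, 2]].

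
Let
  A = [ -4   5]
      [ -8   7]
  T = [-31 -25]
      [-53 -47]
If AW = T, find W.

W = [[4, 5], [-3, -1]]

Since A multiplies W on the left, W = A⁻¹T.
A has determinant 12; A⁻¹ = [[7/12, -5/12], [2/3, -1/3]].
W = A⁻¹T = [[7/12, -5/12], [2/3, -1/3]] · [[-31, -25], [-53, -47]] = [[4, 5], [-3, -1]].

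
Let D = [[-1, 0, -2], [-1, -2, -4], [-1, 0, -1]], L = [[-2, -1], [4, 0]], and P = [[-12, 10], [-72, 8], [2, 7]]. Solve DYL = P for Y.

Left-multiply by D⁻¹ and right-multiply by L⁻¹: Y = D⁻¹PL⁻¹.
D has determinant 2; D⁻¹ = [[1, 0, -2], [3/2, -1/2, -1], [-1, 0, 1]].
det L = 4; the adjugate gives L⁻¹ = [[0, 1/4], [-1, -1/2]].
D⁻¹P = [[-16, -4], [16, 4], [14, -3]].
Y = (D⁻¹P)L⁻¹ = [[4, -2], [-4, 2], [3, 5]].

Y = [[4, -2], [-4, 2], [3, 5]]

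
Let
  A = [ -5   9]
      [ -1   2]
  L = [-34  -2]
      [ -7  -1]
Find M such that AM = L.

M = [[5, -5], [-1, -3]]

Since A multiplies M on the left, M = A⁻¹L.
det A = -1, so A⁻¹ = [[-2, 9], [-1, 5]].
M = A⁻¹L = [[-2, 9], [-1, 5]] · [[-34, -2], [-7, -1]] = [[5, -5], [-1, -3]].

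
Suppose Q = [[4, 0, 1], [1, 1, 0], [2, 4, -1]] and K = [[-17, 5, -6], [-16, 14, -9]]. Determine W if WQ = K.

Right-multiplying both sides by Q⁻¹ gives W = KQ⁻¹.
Q has determinant -2; Q⁻¹ = [[1/2, -2, 1/2], [-1/2, 3, -1/2], [-1, 8, -2]].
W = KQ⁻¹ = [[-17, 5, -6], [-16, 14, -9]] · [[1/2, -2, 1/2], [-1/2, 3, -1/2], [-1, 8, -2]] = [[-5, 1, 1], [-6, 2, 3]].

W = [[-5, 1, 1], [-6, 2, 3]]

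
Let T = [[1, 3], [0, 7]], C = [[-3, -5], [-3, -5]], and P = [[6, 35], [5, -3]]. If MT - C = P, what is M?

MT = P + C = [[3, 30], [2, -8]].
Since T sits to the right of M, M = (P + C)T⁻¹.
det T = 7; the adjugate gives T⁻¹ = [[1, -3/7], [0, 1/7]].
M = (P + C)T⁻¹ = [[3, 3], [2, -2]].

M = [[3, 3], [2, -2]]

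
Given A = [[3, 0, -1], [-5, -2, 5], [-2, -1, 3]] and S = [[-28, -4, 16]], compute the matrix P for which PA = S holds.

P = [[-6, 2, 0]]

A is on the right of P, so right-multiply by A⁻¹: P = SA⁻¹.
det A = -4, so A⁻¹ = [[1/4, -1/4, 1/2], [-5/4, -7/4, 5/2], [-1/4, -3/4, 3/2]].
P = SA⁻¹ = [[-28, -4, 16]] · [[1/4, -1/4, 1/2], [-5/4, -7/4, 5/2], [-1/4, -3/4, 3/2]] = [[-6, 2, 0]].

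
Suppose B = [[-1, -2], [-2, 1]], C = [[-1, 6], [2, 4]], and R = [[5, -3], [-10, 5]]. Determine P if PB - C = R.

P = [[-2, -1], [-2, 5]]

PB = R + C = [[4, 3], [-8, 9]].
B is on the right of P, so right-multiply by B⁻¹: P = (R + C)B⁻¹.
det B = -5, so B⁻¹ = [[-1/5, -2/5], [-2/5, 1/5]].
P = (R + C)B⁻¹ = [[-2, -1], [-2, 5]].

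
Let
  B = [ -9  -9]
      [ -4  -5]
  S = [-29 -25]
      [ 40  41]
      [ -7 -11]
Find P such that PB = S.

B is on the right of P, so right-multiply by B⁻¹: P = SB⁻¹.
det B = 9, so B⁻¹ = [[-5/9, 1], [4/9, -1]].
P = SB⁻¹ = [[-29, -25], [40, 41], [-7, -11]] · [[-5/9, 1], [4/9, -1]] = [[5, -4], [-4, -1], [-1, 4]].

P = [[5, -4], [-4, -1], [-1, 4]]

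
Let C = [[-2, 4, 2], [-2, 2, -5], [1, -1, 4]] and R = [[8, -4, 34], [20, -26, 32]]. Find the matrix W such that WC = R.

Right-multiplying both sides by C⁻¹ gives W = RC⁻¹.
det C = 6; the adjugate gives C⁻¹ = [[1/2, -3, -4], [1/2, -5/3, -7/3], [0, 1/3, 2/3]].
W = RC⁻¹ = [[8, -4, 34], [20, -26, 32]] · [[1/2, -3, -4], [1/2, -5/3, -7/3], [0, 1/3, 2/3]] = [[2, -6, 0], [-3, -6, 2]].

W = [[2, -6, 0], [-3, -6, 2]]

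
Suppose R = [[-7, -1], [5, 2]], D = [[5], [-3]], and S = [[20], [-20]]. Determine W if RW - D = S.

RW = S + D = [[25], [-23]].
Since R multiplies W on the left, W = R⁻¹(S + D).
det R = -9, so R⁻¹ = [[-2/9, -1/9], [5/9, 7/9]].
W = R⁻¹(S + D) = [[-3], [-4]].

W = [[-3], [-4]]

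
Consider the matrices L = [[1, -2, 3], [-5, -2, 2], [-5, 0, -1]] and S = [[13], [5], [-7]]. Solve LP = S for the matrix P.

Since L multiplies P on the left, P = L⁻¹S.
det L = 2, so L⁻¹ = [[1, -1, 1], [-15/2, 7, -17/2], [-5, 5, -6]].
P = L⁻¹S = [[1, -1, 1], [-15/2, 7, -17/2], [-5, 5, -6]] · [[13], [5], [-7]] = [[1], [-3], [2]].

P = [[1], [-3], [2]]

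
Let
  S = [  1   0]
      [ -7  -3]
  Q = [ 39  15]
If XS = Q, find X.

X = [[4, -5]]

S is on the right of X, so right-multiply by S⁻¹: X = QS⁻¹.
det S = -3; the adjugate gives S⁻¹ = [[1, 0], [-7/3, -1/3]].
X = QS⁻¹ = [[39, 15]] · [[1, 0], [-7/3, -1/3]] = [[4, -5]].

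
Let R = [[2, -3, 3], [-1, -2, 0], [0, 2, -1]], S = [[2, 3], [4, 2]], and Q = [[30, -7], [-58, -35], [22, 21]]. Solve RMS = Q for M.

Isolating M: multiply by R⁻¹ from the left and S⁻¹ from the right, so M = R⁻¹QS⁻¹.
R has determinant 1; R⁻¹ = [[2, 3, 6], [-1, -2, -3], [-2, -4, -7]].
det S = -8; the adjugate gives S⁻¹ = [[-1/4, 3/8], [1/2, -1/4]].
R⁻¹Q = [[18, 7], [20, 14], [18, 7]].
M = (R⁻¹Q)S⁻¹ = [[-1, 5], [2, 4], [-1, 5]].

M = [[-1, 5], [2, 4], [-1, 5]]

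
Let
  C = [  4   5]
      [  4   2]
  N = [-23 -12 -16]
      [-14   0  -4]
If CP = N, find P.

Since C multiplies P on the left, P = C⁻¹N.
C has determinant -12; C⁻¹ = [[-1/6, 5/12], [1/3, -1/3]].
P = C⁻¹N = [[-1/6, 5/12], [1/3, -1/3]] · [[-23, -12, -16], [-14, 0, -4]] = [[-2, 2, 1], [-3, -4, -4]].

P = [[-2, 2, 1], [-3, -4, -4]]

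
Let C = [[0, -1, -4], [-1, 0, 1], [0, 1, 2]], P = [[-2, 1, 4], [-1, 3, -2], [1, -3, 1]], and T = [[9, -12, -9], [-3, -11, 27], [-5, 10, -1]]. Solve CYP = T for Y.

Y = [[-3, 5, 0], [-1, 4, 1], [1, -1, -1]]

Left-multiply by C⁻¹ and right-multiply by P⁻¹: Y = C⁻¹TP⁻¹.
det C = 2, so C⁻¹ = [[-1/2, -1, -1/2], [1, 0, 2], [-1/2, 0, -1/2]].
det P = 5; the adjugate gives P⁻¹ = [[-3/5, -13/5, -14/5], [-1/5, -6/5, -8/5], [0, -1, -1]].
C⁻¹T = [[1, 12, -22], [-1, 8, -11], [-2, 1, 5]].
Y = (C⁻¹T)P⁻¹ = [[-3, 5, 0], [-1, 4, 1], [1, -1, -1]].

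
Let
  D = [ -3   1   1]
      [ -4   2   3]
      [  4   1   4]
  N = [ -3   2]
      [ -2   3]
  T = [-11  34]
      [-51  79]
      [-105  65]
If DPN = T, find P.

P = [[5, -4], [5, 1], [3, 3]]

Left-multiply by D⁻¹ and right-multiply by N⁻¹: P = D⁻¹TN⁻¹.
det D = 1; the adjugate gives D⁻¹ = [[5, -3, 1], [28, -16, 5], [-12, 7, -2]].
det N = -5; the adjugate gives N⁻¹ = [[-3/5, 2/5], [-2/5, 3/5]].
D⁻¹T = [[-7, -2], [-17, 13], [-15, 15]].
P = (D⁻¹T)N⁻¹ = [[5, -4], [5, 1], [3, 3]].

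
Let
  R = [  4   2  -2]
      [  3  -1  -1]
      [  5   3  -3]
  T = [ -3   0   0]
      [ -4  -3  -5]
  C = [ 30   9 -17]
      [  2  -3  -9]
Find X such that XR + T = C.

X = [[-1, 4, 5], [-5, 2, 4]]

XR = C − T = [[33, 9, -17], [6, 0, -4]].
R is on the right of X, so right-multiply by R⁻¹: X = (C − T)R⁻¹.
R has determinant 4; R⁻¹ = [[3/2, 0, -1], [1, -1/2, -1/2], [7/2, -1/2, -5/2]].
X = (C − T)R⁻¹ = [[-1, 4, 5], [-5, 2, 4]].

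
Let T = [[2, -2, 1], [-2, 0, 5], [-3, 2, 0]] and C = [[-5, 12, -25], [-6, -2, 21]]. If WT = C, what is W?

W = [[-5, -4, 1], [1, 4, 0]]

Since T sits to the right of W, W = CT⁻¹.
det T = 6, so T⁻¹ = [[-5/3, 1/3, -5/3], [-5/2, 1/2, -2], [-2/3, 1/3, -2/3]].
W = CT⁻¹ = [[-5, 12, -25], [-6, -2, 21]] · [[-5/3, 1/3, -5/3], [-5/2, 1/2, -2], [-2/3, 1/3, -2/3]] = [[-5, -4, 1], [1, 4, 0]].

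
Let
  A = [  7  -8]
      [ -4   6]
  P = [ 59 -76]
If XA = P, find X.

X = [[5, -6]]

Since A sits to the right of X, X = PA⁻¹.
det A = 10; the adjugate gives A⁻¹ = [[3/5, 4/5], [2/5, 7/10]].
X = PA⁻¹ = [[59, -76]] · [[3/5, 4/5], [2/5, 7/10]] = [[5, -6]].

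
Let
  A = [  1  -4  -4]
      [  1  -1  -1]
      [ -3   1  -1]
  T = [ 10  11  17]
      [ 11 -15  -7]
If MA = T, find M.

A is on the right of M, so right-multiply by A⁻¹: M = TA⁻¹.
A has determinant -6; A⁻¹ = [[-1/3, 4/3, 0], [-2/3, 13/6, 1/2], [1/3, -11/6, -1/2]].
M = TA⁻¹ = [[10, 11, 17], [11, -15, -7]] · [[-1/3, 4/3, 0], [-2/3, 13/6, 1/2], [1/3, -11/6, -1/2]] = [[-5, 6, -3], [4, -5, -4]].

M = [[-5, 6, -3], [4, -5, -4]]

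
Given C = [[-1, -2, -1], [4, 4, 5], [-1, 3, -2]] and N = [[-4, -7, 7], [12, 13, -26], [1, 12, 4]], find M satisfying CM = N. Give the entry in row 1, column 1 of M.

Since C multiplies M on the left, M = C⁻¹N.
det C = 1; the adjugate gives C⁻¹ = [[-23, -7, -6], [3, 1, 1], [16, 5, 4]].
M = C⁻¹N = [[-23, -7, -6], [3, 1, 1], [16, 5, 4]] · [[-4, -7, 7], [12, 13, -26], [1, 12, 4]] = [[2, -2, -3], [1, 4, -1], [0, 1, -2]].

2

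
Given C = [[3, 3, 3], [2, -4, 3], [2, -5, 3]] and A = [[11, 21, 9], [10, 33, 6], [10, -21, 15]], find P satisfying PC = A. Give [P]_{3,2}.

4

Since C sits to the right of P, P = AC⁻¹.
det C = 3; the adjugate gives C⁻¹ = [[1, -8, 7], [0, 1, -1], [-2/3, 7, -6]].
P = AC⁻¹ = [[11, 21, 9], [10, 33, 6], [10, -21, 15]] · [[1, -8, 7], [0, 1, -1], [-2/3, 7, -6]] = [[5, -4, 2], [6, -5, 1], [0, 4, 1]].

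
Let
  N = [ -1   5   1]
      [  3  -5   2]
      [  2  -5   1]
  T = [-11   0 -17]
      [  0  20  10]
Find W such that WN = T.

W = [[-6, -5, -1], [6, 2, 0]]

Since N sits to the right of W, W = TN⁻¹.
det N = -5, so N⁻¹ = [[-1, 2, -3], [-1/5, 3/5, -1], [1, -1, 2]].
W = TN⁻¹ = [[-11, 0, -17], [0, 20, 10]] · [[-1, 2, -3], [-1/5, 3/5, -1], [1, -1, 2]] = [[-6, -5, -1], [6, 2, 0]].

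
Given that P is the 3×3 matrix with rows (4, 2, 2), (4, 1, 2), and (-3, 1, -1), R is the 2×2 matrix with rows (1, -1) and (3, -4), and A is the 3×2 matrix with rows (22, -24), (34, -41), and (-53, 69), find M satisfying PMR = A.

M = [[3, 5], [3, -5], [-1, -4]]

Isolating M: multiply by P⁻¹ from the left and R⁻¹ from the right, so M = P⁻¹AR⁻¹.
det P = -2; the adjugate gives P⁻¹ = [[3/2, -2, -1], [1, -1, 0], [-7/2, 5, 2]].
det R = -1, so R⁻¹ = [[4, -1], [3, -1]].
P⁻¹A = [[18, -23], [-12, 17], [-13, 17]].
M = (P⁻¹A)R⁻¹ = [[3, 5], [3, -5], [-1, -4]].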